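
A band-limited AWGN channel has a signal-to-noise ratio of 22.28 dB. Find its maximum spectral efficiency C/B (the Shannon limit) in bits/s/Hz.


SNR_linear = 10^(22.28/10) = 169.0441; C/B = log2(1 + SNR_linear) = log2(1 + 169.0441) = 7.4098

7.4098 bits/s/Hz


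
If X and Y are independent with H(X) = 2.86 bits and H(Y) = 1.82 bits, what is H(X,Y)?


For independent variables, H(X,Y) = H(X) + H(Y) = 2.86 + 1.82 = 4.68

4.68 bits


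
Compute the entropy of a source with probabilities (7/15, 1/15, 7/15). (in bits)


H = -sum(p_i * log2(p_i)). Terms: -(7/15)*log2(7/15) = 0.513117; -(1/15)*log2(1/15) = 0.260459; -(7/15)*log2(7/15) = 0.513117. H = 0.513117 + 0.260459 + 0.513117 = 1.2867

1.2867 bits


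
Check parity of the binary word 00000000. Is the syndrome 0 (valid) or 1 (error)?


Syndrome = XOR of all bits = 0 XOR 0 XOR 0 XOR 0 XOR 0 XOR 0 XOR 0 XOR 0 = 0

0


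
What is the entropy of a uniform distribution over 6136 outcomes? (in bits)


H = log2(n) = log2(6136) = 12.5831

12.5831 bits


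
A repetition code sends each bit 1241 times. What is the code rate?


Rate = k/n = 1/1241

1/1241


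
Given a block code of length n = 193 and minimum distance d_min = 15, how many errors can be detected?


Detection capability = d_min - 1 = 15 - 1 = 14

14 errors


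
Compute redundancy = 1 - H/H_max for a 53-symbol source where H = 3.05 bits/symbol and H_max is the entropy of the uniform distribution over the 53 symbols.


H_max = log2(K) = log2(53) = 5.7279 bits/symbol. Redundancy = 1 - H/H_max = 1 - 3.05/5.7279 = 1 - 0.5325 = 0.4675

0.4675


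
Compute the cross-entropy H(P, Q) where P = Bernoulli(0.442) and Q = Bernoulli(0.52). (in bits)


H(P,Q) = -p*log2(q) - (1-p)*log2(1-q). -0.442*log2(0.52) = 0.416990; -0.558*log2(0.48) = 0.590863. H(P,Q) = 0.416990 + 0.590863 = 1.0079

1.0079 bits


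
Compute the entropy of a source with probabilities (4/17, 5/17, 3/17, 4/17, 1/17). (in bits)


H = -sum(p_i * log2(p_i)). Terms: -(4/17)*log2(4/17) = 0.491168; -(5/17)*log2(5/17) = 0.519275; -(3/17)*log2(3/17) = 0.441618; -(4/17)*log2(4/17) = 0.491168; -(1/17)*log2(1/17) = 0.240439. H = 0.491168 + 0.519275 + 0.441618 + 0.491168 + 0.240439 = 2.1837

2.1837 bits


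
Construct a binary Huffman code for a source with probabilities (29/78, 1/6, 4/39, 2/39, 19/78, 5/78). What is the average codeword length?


Huffman construction (repeatedly merge the two least-probable nodes; each merge adds 1 bit to every symbol beneath it): 2/39 + 5/78 = 3/26; 4/39 + 3/26 = 17/78; 1/6 + 17/78 = 5/13; 19/78 + 29/78 = 8/13; 5/13 + 8/13 = 1. Resulting codeword lengths (in the order the probabilities were given): (2, 2, 3, 4, 2, 4). L_avg = sum(p_i * l_i) = 29/78*2 + 1/6*2 + 4/39*3 + 2/39*4 + 19/78*2 + 5/78*4 = 7/3 = 2.3333

2.3333 bits


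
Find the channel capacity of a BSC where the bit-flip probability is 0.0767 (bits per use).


H(p) = -p*log2(p) - (1-p)*log2(1-p) = -0.0767*log2(0.0767) - 0.9233*log2(0.9233) = 0.284145 + 0.106298 = 0.3904. C = 1 - H(p) = 1 - 0.3904 = 0.6096

0.6096 bits


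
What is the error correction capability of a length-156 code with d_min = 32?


Correction capability = floor((d-1)/2) = floor((32-1)/2) = 15

15 errors


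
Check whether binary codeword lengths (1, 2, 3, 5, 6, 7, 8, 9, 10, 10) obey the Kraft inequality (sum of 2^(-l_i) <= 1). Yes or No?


Kraft sum = sum(2^(-l_i)) = 0.9375, need <= 1. Result: satisfied (a binary prefix-free code with these lengths exists)

Yes


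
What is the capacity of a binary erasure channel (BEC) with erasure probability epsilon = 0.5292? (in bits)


C = 1 - epsilon = 1 - 0.5292 = 0.4708

0.4708 bits


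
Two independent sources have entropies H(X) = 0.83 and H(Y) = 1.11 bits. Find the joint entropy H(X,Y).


For independent variables, H(X,Y) = H(X) + H(Y) = 0.83 + 1.11 = 1.94

1.94 bits


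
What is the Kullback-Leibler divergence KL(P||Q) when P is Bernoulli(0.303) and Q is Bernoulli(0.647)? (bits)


KL = p*log2(p/q) + (1-p)*log2((1-p)/(1-q)) = 0.303*log2(0.303/0.647) + 0.697*log2(0.697/0.353) = 0.3525

0.3525 bits


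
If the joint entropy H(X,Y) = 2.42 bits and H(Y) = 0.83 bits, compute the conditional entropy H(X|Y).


H(X|Y) = H(X,Y) - H(Y) = 2.42 - 0.83 = 1.59

1.59 bits


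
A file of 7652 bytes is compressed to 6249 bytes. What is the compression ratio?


Ratio = original / compressed = 7652 / 6249 = 1.2245

1.2245


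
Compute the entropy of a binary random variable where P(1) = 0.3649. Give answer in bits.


H = -p*log2(p) - (1-p)*log2(1-p). -0.3649*log2(0.3649) = 0.530720; -0.6351*log2(0.6351) = 0.415955. H = 0.530720 + 0.415955 = 0.9467

0.9467 bits


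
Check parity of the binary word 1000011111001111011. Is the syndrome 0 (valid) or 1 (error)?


Syndrome = XOR of all bits = 1 XOR 0 XOR 0 XOR 0 XOR 0 XOR 1 XOR 1 XOR 1 XOR 1 XOR 1 XOR 0 XOR 0 XOR 1 XOR 1 XOR 1 XOR 1 XOR 0 XOR 1 XOR 1 = 0

0


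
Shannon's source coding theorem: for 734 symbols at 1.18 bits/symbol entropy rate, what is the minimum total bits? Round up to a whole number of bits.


Minimum bits >= n * H = 734 * 1.18 = 866.12, rounded up to a whole number of bits = 867

867 bits


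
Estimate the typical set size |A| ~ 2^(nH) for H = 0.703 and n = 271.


log2|A_typical| = nH = 271 * 0.703 = 190.513, so |A_typical| ~ 2^190.513 = 2.239e+57

2.239e+57


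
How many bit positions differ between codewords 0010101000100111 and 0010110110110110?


Count differing positions: . . . . . ^ ^ ^ ^ . . ^ . . . ^ = 6 differences

6


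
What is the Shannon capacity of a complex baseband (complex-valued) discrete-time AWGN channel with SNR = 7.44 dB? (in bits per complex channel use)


SNR_linear = 10^(7.44/10) = 5.5463; C = log2(1 + SNR_linear) = log2(1 + 5.5463) = 2.7107

2.7107 bits/channel use


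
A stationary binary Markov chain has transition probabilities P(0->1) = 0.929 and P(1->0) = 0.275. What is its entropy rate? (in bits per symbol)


Stationary distribution: pi_0 = p10/(p01+p10) = 0.2284, pi_1 = 0.7716. Entropy rate H' = pi_0*H(p01) + pi_1*H(p10) = 0.2284*0.3696 + 0.7716*0.8485 = 0.7392

0.7392 bits/symbol


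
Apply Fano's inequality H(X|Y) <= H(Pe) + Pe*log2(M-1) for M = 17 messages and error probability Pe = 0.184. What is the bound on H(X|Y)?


H(Pe) = -Pe*log2(Pe) - (1-Pe)*log2(1-Pe) = -0.184*log2(0.184) - 0.816*log2(0.816) = 0.449369 + 0.239381 = 0.6887. Pe*log2(M-1) = 0.184*log2(16) = 0.736000. Bound = H(Pe) + Pe*log2(M-1) = 0.449369 + 0.239381 + 0.736000 = 1.4247

1.4247 bits


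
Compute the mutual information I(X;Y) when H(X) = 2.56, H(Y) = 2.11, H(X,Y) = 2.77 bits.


I(X;Y) = H(X) + H(Y) - H(X,Y) = 2.56 + 2.11 - 2.77 = 1.9

1.9 bits


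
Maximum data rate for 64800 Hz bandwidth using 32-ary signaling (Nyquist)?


Rate = 2 * B * log2(M) = 2 * 64800 * 5.0 = 648000.0

648000.0 bps


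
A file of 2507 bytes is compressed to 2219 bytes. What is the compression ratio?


Ratio = original / compressed = 2507 / 2219 = 1.1298

1.1298


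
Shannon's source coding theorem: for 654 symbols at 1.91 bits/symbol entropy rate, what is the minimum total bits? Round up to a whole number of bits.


Minimum bits >= n * H = 654 * 1.91 = 1249.14, rounded up to a whole number of bits = 1250

1250 bits


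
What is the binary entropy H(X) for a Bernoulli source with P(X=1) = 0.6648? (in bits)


H = -p*log2(p) - (1-p)*log2(1-p). -0.6648*log2(0.6648) = 0.391572; -0.3352*log2(0.3352) = 0.528579. H = 0.391572 + 0.528579 = 0.9202

0.9202 bits


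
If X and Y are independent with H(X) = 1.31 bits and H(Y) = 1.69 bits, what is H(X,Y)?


For independent variables, H(X,Y) = H(X) + H(Y) = 1.31 + 1.69 = 3.0

3.0 bits


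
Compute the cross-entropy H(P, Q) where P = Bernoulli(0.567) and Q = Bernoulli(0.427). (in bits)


H(P,Q) = -p*log2(q) - (1-p)*log2(1-q). -0.567*log2(0.427) = 0.696101; -0.433*log2(0.573) = 0.347869. H(P,Q) = 0.696101 + 0.347869 = 1.044

1.044 bits


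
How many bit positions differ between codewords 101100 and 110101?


Count differing positions: . ^ ^ . . ^ = 3 differences

3


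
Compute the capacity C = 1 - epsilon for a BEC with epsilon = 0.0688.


C = 1 - epsilon = 1 - 0.0688 = 0.9312

0.9312 bits


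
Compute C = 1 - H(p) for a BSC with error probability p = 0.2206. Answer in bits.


H(p) = -p*log2(p) - (1-p)*log2(1-p) = -0.2206*log2(0.2206) - 0.7794*log2(0.7794) = 0.481017 + 0.280244 = 0.7613. C = 1 - H(p) = 1 - 0.7613 = 0.2387

0.2387 bits


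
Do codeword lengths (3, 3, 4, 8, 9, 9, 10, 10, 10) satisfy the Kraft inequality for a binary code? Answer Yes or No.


Kraft sum = sum(2^(-l_i)) = 0.3232, need <= 1. Result: satisfied (a binary prefix-free code with these lengths exists)

Yes


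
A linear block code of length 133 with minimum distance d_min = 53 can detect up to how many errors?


Detection capability = d_min - 1 = 53 - 1 = 52

52 errors


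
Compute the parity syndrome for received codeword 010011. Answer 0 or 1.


Syndrome = XOR of all bits = 0 XOR 1 XOR 0 XOR 0 XOR 1 XOR 1 = 1

1


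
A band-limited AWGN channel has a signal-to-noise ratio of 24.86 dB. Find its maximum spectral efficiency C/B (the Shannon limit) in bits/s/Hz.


SNR_linear = 10^(24.86/10) = 306.1963; C/B = log2(1 + SNR_linear) = log2(1 + 306.1963) = 8.263

8.263 bits/s/Hz


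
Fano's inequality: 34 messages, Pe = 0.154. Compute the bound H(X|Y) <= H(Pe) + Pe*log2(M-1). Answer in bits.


H(Pe) = -Pe*log2(Pe) - (1-Pe)*log2(1-Pe) = -0.154*log2(0.154) - 0.846*log2(0.846) = 0.415646 + 0.204115 = 0.6198. Pe*log2(M-1) = 0.154*log2(33) = 0.776837. Bound = H(Pe) + Pe*log2(M-1) = 0.415646 + 0.204115 + 0.776837 = 1.3966

1.3966 bits


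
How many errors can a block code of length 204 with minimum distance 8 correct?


Correction capability = floor((d-1)/2) = floor((8-1)/2) = 3

3 errors


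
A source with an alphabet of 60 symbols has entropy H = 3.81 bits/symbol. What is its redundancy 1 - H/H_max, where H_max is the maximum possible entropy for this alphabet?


H_max = log2(K) = log2(60) = 5.9069 bits/symbol. Redundancy = 1 - H/H_max = 1 - 3.81/5.9069 = 1 - 0.645 = 0.355

0.355


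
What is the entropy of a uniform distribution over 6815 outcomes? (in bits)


H = log2(n) = log2(6815) = 12.7345

12.7345 bits


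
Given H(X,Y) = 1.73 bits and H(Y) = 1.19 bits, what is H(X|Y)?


H(X|Y) = H(X,Y) - H(Y) = 1.73 - 1.19 = 0.54

0.54 bits


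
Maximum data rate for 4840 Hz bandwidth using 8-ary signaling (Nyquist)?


Rate = 2 * B * log2(M) = 2 * 4840 * 3.0 = 29040.0

29040.0 bps


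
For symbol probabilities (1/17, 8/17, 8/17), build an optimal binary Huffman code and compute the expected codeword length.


Huffman construction (repeatedly merge the two least-probable nodes; each merge adds 1 bit to every symbol beneath it): 1/17 + 8/17 = 9/17; 8/17 + 9/17 = 1. Resulting codeword lengths (in the order the probabilities were given): (2, 2, 1). L_avg = sum(p_i * l_i) = 1/17*2 + 8/17*2 + 8/17*1 = 26/17 = 1.5294

1.5294 bits


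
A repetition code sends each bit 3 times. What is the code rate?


Rate = k/n = 1/3

1/3


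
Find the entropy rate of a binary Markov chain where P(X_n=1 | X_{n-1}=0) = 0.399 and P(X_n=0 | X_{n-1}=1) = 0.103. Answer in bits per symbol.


Stationary distribution: pi_0 = p10/(p01+p10) = 0.2052, pi_1 = 0.7948. Entropy rate H' = pi_0*H(p01) + pi_1*H(p10) = 0.2052*0.9704 + 0.7948*0.4784 = 0.5794

0.5794 bits/symbol


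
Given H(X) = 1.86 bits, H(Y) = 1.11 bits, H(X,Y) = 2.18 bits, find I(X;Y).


I(X;Y) = H(X) + H(Y) - H(X,Y) = 1.86 + 1.11 - 2.18 = 0.79

0.79 bits


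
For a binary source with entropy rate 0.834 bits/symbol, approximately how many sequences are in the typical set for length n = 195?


log2|A_typical| = nH = 195 * 0.834 = 162.63, so |A_typical| ~ 2^162.63 = 9.047e+48

9.047e+48


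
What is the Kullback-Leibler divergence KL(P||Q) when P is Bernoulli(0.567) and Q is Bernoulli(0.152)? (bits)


KL = p*log2(p/q) + (1-p)*log2((1-p)/(1-q)) = 0.567*log2(0.567/0.152) + 0.433*log2(0.433/0.848) = 0.657

0.657 bits


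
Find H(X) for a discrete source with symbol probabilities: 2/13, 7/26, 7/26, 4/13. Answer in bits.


H = -sum(p_i * log2(p_i)). Terms: -(2/13)*log2(2/13) = 0.415452; -(7/26)*log2(7/26) = 0.509677; -(7/26)*log2(7/26) = 0.509677; -(4/13)*log2(4/13) = 0.523212. H = 0.415452 + 0.509677 + 0.509677 + 0.523212 = 1.958

1.958 bits


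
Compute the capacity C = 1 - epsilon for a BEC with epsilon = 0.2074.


C = 1 - epsilon = 1 - 0.2074 = 0.7926

0.7926 bits


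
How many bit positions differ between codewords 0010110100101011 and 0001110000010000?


Count differing positions: . . ^ ^ . . . ^ . . ^ ^ ^ . ^ ^ = 8 differences

8


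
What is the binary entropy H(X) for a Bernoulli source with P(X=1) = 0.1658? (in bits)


H = -p*log2(p) - (1-p)*log2(1-p). -0.1658*log2(0.1658) = 0.429834; -0.8342*log2(0.8342) = 0.218172. H = 0.429834 + 0.218172 = 0.648

0.648 bits


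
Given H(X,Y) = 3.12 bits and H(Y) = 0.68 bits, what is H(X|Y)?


H(X|Y) = H(X,Y) - H(Y) = 3.12 - 0.68 = 2.44

2.44 bits


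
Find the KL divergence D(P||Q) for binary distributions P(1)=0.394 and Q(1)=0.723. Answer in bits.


KL = p*log2(p/q) + (1-p)*log2((1-p)/(1-q)) = 0.394*log2(0.394/0.723) + 0.606*log2(0.606/0.277) = 0.3394

0.3394 bits


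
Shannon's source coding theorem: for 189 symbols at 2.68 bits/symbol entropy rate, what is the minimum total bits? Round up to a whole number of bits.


Minimum bits >= n * H = 189 * 2.68 = 506.52, rounded up to a whole number of bits = 507

507 bits


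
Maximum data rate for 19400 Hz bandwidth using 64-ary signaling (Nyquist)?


Rate = 2 * B * log2(M) = 2 * 19400 * 6.0 = 232800.0

232800.0 bps


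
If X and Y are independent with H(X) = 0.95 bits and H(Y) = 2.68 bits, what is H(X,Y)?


For independent variables, H(X,Y) = H(X) + H(Y) = 0.95 + 2.68 = 3.63

3.63 bits


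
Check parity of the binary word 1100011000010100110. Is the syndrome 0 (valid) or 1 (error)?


Syndrome = XOR of all bits = 1 XOR 1 XOR 0 XOR 0 XOR 0 XOR 1 XOR 1 XOR 0 XOR 0 XOR 0 XOR 0 XOR 1 XOR 0 XOR 1 XOR 0 XOR 0 XOR 1 XOR 1 XOR 0 = 0

0


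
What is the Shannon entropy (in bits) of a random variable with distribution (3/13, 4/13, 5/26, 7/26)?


H = -sum(p_i * log2(p_i)). Terms: -(3/13)*log2(3/13) = 0.488187; -(4/13)*log2(4/13) = 0.523212; -(5/26)*log2(5/26) = 0.457406; -(7/26)*log2(7/26) = 0.509677. H = 0.488187 + 0.523212 + 0.457406 + 0.509677 = 1.9785

1.9785 bits


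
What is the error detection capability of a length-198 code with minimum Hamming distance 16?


Detection capability = d_min - 1 = 16 - 1 = 15

15 errors


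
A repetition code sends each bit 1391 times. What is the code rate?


Rate = k/n = 1/1391

1/1391


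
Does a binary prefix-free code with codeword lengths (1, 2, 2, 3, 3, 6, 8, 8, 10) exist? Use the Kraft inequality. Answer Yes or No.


Kraft sum = sum(2^(-l_i)) = 1.2744, need <= 1. Result: violated (a binary prefix-free code with these lengths cannot exist)

No


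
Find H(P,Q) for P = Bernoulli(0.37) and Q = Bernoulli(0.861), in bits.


H(P,Q) = -p*log2(q) - (1-p)*log2(1-q). -0.37*log2(0.861) = 0.079888; -0.63*log2(0.139) = 1.793511. H(P,Q) = 0.079888 + 1.793511 = 1.8734

1.8734 bits


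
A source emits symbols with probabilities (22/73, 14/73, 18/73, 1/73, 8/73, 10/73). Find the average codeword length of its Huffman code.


Huffman construction (repeatedly merge the two least-probable nodes; each merge adds 1 bit to every symbol beneath it): 1/73 + 8/73 = 9/73; 9/73 + 10/73 = 19/73; 14/73 + 18/73 = 32/73; 19/73 + 22/73 = 41/73; 32/73 + 41/73 = 1. Resulting codeword lengths (in the order the probabilities were given): (2, 2, 2, 4, 4, 3). L_avg = sum(p_i * l_i) = 22/73*2 + 14/73*2 + 18/73*2 + 1/73*4 + 8/73*4 + 10/73*3 = 174/73 = 2.3836

2.3836 bits


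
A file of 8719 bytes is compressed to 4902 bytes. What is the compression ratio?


Ratio = original / compressed = 8719 / 4902 = 1.7787

1.7787


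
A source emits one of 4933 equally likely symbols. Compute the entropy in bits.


H = log2(n) = log2(4933) = 12.2682

12.2682 bits


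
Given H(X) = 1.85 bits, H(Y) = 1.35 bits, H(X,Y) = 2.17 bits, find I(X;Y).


I(X;Y) = H(X) + H(Y) - H(X,Y) = 1.85 + 1.35 - 2.17 = 1.03

1.03 bits


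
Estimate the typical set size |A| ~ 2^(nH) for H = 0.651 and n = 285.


log2|A_typical| = nH = 285 * 0.651 = 185.535, so |A_typical| ~ 2^185.535 = 7.106e+55

7.106e+55


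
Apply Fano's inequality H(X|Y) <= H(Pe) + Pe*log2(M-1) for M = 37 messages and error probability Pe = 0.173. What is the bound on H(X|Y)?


H(Pe) = -Pe*log2(Pe) - (1-Pe)*log2(1-Pe) = -0.173*log2(0.173) - 0.827*log2(0.827) = 0.437890 + 0.226632 = 0.6645. Pe*log2(M-1) = 0.173*log2(36) = 0.894397. Bound = H(Pe) + Pe*log2(M-1) = 0.437890 + 0.226632 + 0.894397 = 1.5589

1.5589 bits


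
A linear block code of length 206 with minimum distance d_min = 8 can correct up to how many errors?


Correction capability = floor((d-1)/2) = floor((8-1)/2) = 3

3 errors


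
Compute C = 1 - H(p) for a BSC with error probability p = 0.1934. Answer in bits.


H(p) = -p*log2(p) - (1-p)*log2(1-p) = -0.1934*log2(0.1934) - 0.8066*log2(0.8066) = 0.458424 + 0.250106 = 0.7085. C = 1 - H(p) = 1 - 0.7085 = 0.2915

0.2915 bits


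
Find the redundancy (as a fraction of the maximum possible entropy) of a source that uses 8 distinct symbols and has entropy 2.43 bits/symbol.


H_max = log2(K) = log2(8) = 3.0 bits/symbol. Redundancy = 1 - H/H_max = 1 - 2.43/3.0 = 1 - 0.81 = 0.19

0.19


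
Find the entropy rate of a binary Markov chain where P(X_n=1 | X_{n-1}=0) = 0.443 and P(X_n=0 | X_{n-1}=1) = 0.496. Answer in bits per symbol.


Stationary distribution: pi_0 = p10/(p01+p10) = 0.5282, pi_1 = 0.4718. Entropy rate H' = pi_0*H(p01) + pi_1*H(p10) = 0.5282*0.9906 + 0.4718*1.0 = 0.995

0.995 bits/symbol


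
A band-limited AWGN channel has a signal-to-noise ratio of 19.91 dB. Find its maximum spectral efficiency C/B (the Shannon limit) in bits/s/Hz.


SNR_linear = 10^(19.91/10) = 97.949; C/B = log2(1 + SNR_linear) = log2(1 + 97.949) = 6.6286

6.6286 bits/s/Hz


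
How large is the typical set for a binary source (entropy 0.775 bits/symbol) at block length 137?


log2|A_typical| = nH = 137 * 0.775 = 106.175, so |A_typical| ~ 2^106.175 = 9.159e+31

9.159e+31


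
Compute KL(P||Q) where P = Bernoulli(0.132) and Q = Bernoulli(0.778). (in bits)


KL = p*log2(p/q) + (1-p)*log2((1-p)/(1-q)) = 0.132*log2(0.132/0.778) + 0.868*log2(0.868/0.222) = 1.3697

1.3697 bits


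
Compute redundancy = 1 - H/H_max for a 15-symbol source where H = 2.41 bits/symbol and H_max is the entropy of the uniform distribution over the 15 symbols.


H_max = log2(K) = log2(15) = 3.9069 bits/symbol. Redundancy = 1 - H/H_max = 1 - 2.41/3.9069 = 1 - 0.6169 = 0.3831

0.3831


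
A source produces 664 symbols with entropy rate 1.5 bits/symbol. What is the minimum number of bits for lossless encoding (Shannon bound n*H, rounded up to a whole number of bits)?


Minimum bits >= n * H = 664 * 1.5 = 996.0, rounded up to a whole number of bits = 996

996 bits


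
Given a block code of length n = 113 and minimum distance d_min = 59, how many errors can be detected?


Detection capability = d_min - 1 = 59 - 1 = 58

58 errors


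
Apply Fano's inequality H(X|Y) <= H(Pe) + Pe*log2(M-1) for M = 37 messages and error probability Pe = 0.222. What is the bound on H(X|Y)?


H(Pe) = -Pe*log2(Pe) - (1-Pe)*log2(1-Pe) = -0.222*log2(0.222) - 0.778*log2(0.778) = 0.482044 + 0.281759 = 0.7638. Pe*log2(M-1) = 0.222*log2(36) = 1.147723. Bound = H(Pe) + Pe*log2(M-1) = 0.482044 + 0.281759 + 1.147723 = 1.9115

1.9115 bits


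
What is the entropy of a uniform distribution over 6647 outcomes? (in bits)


H = log2(n) = log2(6647) = 12.6985

12.6985 bits


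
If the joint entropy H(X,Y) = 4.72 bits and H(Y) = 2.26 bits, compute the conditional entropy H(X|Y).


H(X|Y) = H(X,Y) - H(Y) = 4.72 - 2.26 = 2.46

2.46 bits


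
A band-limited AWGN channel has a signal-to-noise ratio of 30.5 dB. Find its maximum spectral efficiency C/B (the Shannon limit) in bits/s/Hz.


SNR_linear = 10^(30.5/10) = 1122.0185; C/B = log2(1 + SNR_linear) = log2(1 + 1122.0185) = 10.1332

10.1332 bits/s/Hz


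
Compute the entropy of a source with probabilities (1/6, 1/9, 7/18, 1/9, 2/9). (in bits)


H = -sum(p_i * log2(p_i)). Terms: -(1/6)*log2(1/6) = 0.430827; -(1/9)*log2(1/9) = 0.352214; -(7/18)*log2(7/18) = 0.529888; -(1/9)*log2(1/9) = 0.352214; -(2/9)*log2(2/9) = 0.482206. H = 0.430827 + 0.352214 + 0.529888 + 0.352214 + 0.482206 = 2.1473

2.1473 bits


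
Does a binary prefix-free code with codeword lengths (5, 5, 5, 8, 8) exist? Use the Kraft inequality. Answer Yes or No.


Kraft sum = sum(2^(-l_i)) = 0.1016, need <= 1. Result: satisfied (a binary prefix-free code with these lengths exists)

Yes


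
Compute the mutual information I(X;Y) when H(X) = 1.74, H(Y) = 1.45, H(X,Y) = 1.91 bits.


I(X;Y) = H(X) + H(Y) - H(X,Y) = 1.74 + 1.45 - 1.91 = 1.28

1.28 bits


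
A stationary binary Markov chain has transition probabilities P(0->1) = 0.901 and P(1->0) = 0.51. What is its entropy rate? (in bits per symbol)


Stationary distribution: pi_0 = p10/(p01+p10) = 0.3614, pi_1 = 0.6386. Entropy rate H' = pi_0*H(p01) + pi_1*H(p10) = 0.3614*0.4658 + 0.6386*0.9997 = 0.8067

0.8067 bits/symbol


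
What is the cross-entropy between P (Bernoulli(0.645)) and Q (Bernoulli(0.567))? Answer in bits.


H(P,Q) = -p*log2(q) - (1-p)*log2(1-q). -0.645*log2(0.567) = 0.527984; -0.355*log2(0.433) = 0.428684. H(P,Q) = 0.527984 + 0.428684 = 0.9567

0.9567 bits


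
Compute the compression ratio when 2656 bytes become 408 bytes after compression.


Ratio = original / compressed = 2656 / 408 = 6.5098

6.5098


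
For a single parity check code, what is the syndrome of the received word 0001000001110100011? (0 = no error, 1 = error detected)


Syndrome = XOR of all bits = 0 XOR 0 XOR 0 XOR 1 XOR 0 XOR 0 XOR 0 XOR 0 XOR 0 XOR 1 XOR 1 XOR 1 XOR 0 XOR 1 XOR 0 XOR 0 XOR 0 XOR 1 XOR 1 = 1

1


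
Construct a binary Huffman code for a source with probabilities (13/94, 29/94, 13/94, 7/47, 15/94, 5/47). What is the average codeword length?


Huffman construction (repeatedly merge the two least-probable nodes; each merge adds 1 bit to every symbol beneath it): 5/47 + 13/94 = 23/94; 13/94 + 7/47 = 27/94; 15/94 + 23/94 = 19/47; 27/94 + 29/94 = 28/47; 19/47 + 28/47 = 1. Resulting codeword lengths (in the order the probabilities were given): (3, 2, 3, 3, 2, 3). L_avg = sum(p_i * l_i) = 13/94*3 + 29/94*2 + 13/94*3 + 7/47*3 + 15/94*2 + 5/47*3 = 119/47 = 2.5319

2.5319 bits


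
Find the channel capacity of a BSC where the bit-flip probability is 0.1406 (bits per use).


H(p) = -p*log2(p) - (1-p)*log2(1-p) = -0.1406*log2(0.1406) - 0.8594*log2(0.8594) = 0.397945 + 0.187863 = 0.5858. C = 1 - H(p) = 1 - 0.5858 = 0.4142

0.4142 bits


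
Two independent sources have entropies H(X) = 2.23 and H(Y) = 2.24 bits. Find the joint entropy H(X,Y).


For independent variables, H(X,Y) = H(X) + H(Y) = 2.23 + 2.24 = 4.47

4.47 bits


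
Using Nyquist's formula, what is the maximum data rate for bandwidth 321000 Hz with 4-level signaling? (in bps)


Rate = 2 * B * log2(M) = 2 * 321000 * 2.0 = 1284000.0

1284000.0 bps


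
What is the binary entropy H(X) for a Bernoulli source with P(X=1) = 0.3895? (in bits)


H = -p*log2(p) - (1-p)*log2(1-p). -0.3895*log2(0.3895) = 0.529839; -0.6105*log2(0.6105) = 0.434637. H = 0.529839 + 0.434637 = 0.9645

0.9645 bits


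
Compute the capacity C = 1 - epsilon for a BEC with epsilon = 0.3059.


C = 1 - epsilon = 1 - 0.3059 = 0.6941

0.6941 bits


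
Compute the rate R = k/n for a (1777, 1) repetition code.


Rate = k/n = 1/1777

1/1777


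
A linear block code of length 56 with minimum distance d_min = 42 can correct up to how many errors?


Correction capability = floor((d-1)/2) = floor((42-1)/2) = 20

20 errors


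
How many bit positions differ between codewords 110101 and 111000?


Count differing positions: . . ^ ^ . ^ = 3 differences

3


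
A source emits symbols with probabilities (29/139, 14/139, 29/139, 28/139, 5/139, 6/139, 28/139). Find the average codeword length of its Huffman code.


Huffman construction (repeatedly merge the two least-probable nodes; each merge adds 1 bit to every symbol beneath it): 5/139 + 6/139 = 11/139; 11/139 + 14/139 = 25/139; 25/139 + 28/139 = 53/139; 28/139 + 29/139 = 57/139; 29/139 + 53/139 = 82/139; 57/139 + 82/139 = 1. Resulting codeword lengths (in the order the probabilities were given): (2, 4, 2, 3, 5, 5, 2). L_avg = sum(p_i * l_i) = 29/139*2 + 14/139*4 + 29/139*2 + 28/139*3 + 5/139*5 + 6/139*5 + 28/139*2 = 367/139 = 2.6403

2.6403 bits


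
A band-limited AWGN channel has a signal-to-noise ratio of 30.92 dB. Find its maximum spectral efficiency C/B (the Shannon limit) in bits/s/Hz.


SNR_linear = 10^(30.92/10) = 1235.9474; C/B = log2(1 + SNR_linear) = log2(1 + 1235.9474) = 10.2726

10.2726 bits/s/Hz


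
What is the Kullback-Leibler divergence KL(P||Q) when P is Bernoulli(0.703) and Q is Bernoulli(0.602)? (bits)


KL = p*log2(p/q) + (1-p)*log2((1-p)/(1-q)) = 0.703*log2(0.703/0.602) + 0.297*log2(0.297/0.398) = 0.0319

0.0319 bits


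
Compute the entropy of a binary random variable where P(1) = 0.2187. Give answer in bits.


H = -p*log2(p) - (1-p)*log2(1-p). -0.2187*log2(0.2187) = 0.479604; -0.7813*log2(0.7813) = 0.278183. H = 0.479604 + 0.278183 = 0.7578

0.7578 bits


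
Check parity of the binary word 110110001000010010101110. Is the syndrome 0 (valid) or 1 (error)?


Syndrome = XOR of all bits = 1 XOR 1 XOR 0 XOR 1 XOR 1 XOR 0 XOR 0 XOR 0 XOR 1 XOR 0 XOR 0 XOR 0 XOR 0 XOR 1 XOR 0 XOR 0 XOR 1 XOR 0 XOR 1 XOR 0 XOR 1 XOR 1 XOR 1 XOR 0 = 1

1


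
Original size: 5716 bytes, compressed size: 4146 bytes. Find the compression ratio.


Ratio = original / compressed = 5716 / 4146 = 1.3787

1.3787


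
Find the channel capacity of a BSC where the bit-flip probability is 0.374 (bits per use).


H(p) = -p*log2(p) - (1-p)*log2(1-p) = -0.374*log2(0.374) - 0.626*log2(0.626) = 0.530665 + 0.423029 = 0.9537. C = 1 - H(p) = 1 - 0.9537 = 0.0463

0.0463 bits


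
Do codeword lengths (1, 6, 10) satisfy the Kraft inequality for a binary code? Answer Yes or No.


Kraft sum = sum(2^(-l_i)) = 0.5166, need <= 1. Result: satisfied (a binary prefix-free code with these lengths exists)

Yes


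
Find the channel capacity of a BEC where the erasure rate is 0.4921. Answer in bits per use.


C = 1 - epsilon = 1 - 0.4921 = 0.5079

0.5079 bits


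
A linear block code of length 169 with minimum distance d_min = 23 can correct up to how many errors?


Correction capability = floor((d-1)/2) = floor((23-1)/2) = 11

11 errors


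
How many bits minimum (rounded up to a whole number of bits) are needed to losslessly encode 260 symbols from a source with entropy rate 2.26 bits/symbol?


Minimum bits >= n * H = 260 * 2.26 = 587.6, rounded up to a whole number of bits = 588

588 bits


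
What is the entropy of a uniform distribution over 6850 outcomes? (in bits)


H = log2(n) = log2(6850) = 12.7419

12.7419 bits


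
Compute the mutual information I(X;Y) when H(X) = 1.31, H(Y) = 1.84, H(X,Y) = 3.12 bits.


I(X;Y) = H(X) + H(Y) - H(X,Y) = 1.31 + 1.84 - 3.12 = 0.03

0.03 bits


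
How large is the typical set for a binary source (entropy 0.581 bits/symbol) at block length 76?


log2|A_typical| = nH = 76 * 0.581 = 44.156, so |A_typical| ~ 2^44.156 = 1.960e+13

1.960e+13


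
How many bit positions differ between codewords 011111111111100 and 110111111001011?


Count differing positions: ^ . ^ . . . . . . ^ ^ . ^ ^ ^ = 7 differences

7


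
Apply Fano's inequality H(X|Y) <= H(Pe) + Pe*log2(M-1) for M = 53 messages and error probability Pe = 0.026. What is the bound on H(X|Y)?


H(Pe) = -Pe*log2(Pe) - (1-Pe)*log2(1-Pe) = -0.026*log2(0.026) - 0.974*log2(0.974) = 0.136899 + 0.037018 = 0.1739. Pe*log2(M-1) = 0.026*log2(52) = 0.148211. Bound = H(Pe) + Pe*log2(M-1) = 0.136899 + 0.037018 + 0.148211 = 0.3221

0.3221 bits


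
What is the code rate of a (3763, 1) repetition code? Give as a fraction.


Rate = k/n = 1/3763

1/3763


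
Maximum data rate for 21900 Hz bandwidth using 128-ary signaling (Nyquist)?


Rate = 2 * B * log2(M) = 2 * 21900 * 7.0 = 306600.0

306600.0 bps


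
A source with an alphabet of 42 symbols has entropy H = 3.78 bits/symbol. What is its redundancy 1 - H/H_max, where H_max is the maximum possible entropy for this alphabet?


H_max = log2(K) = log2(42) = 5.3923 bits/symbol. Redundancy = 1 - H/H_max = 1 - 3.78/5.3923 = 1 - 0.701 = 0.299

0.299


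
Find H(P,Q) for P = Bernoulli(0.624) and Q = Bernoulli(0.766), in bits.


H(P,Q) = -p*log2(q) - (1-p)*log2(1-q). -0.624*log2(0.766) = 0.239980; -0.376*log2(0.234) = 0.787878. H(P,Q) = 0.239980 + 0.787878 = 1.0279

1.0279 bits


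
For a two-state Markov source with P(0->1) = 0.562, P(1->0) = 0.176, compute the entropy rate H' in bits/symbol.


Stationary distribution: pi_0 = p10/(p01+p10) = 0.2385, pi_1 = 0.7615. Entropy rate H' = pi_0*H(p01) + pi_1*H(p10) = 0.2385*0.9889 + 0.7615*0.6712 = 0.747

0.747 bits/symbol


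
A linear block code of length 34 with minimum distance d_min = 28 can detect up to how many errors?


Detection capability = d_min - 1 = 28 - 1 = 27

27 errors


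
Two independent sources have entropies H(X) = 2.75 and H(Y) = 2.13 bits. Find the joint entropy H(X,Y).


For independent variables, H(X,Y) = H(X) + H(Y) = 2.75 + 2.13 = 4.88

4.88 bits


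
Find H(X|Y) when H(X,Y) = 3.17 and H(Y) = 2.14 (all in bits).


H(X|Y) = H(X,Y) - H(Y) = 3.17 - 2.14 = 1.03

1.03 bits


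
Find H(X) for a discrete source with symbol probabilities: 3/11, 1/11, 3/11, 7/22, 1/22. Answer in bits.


H = -sum(p_i * log2(p_i)). Terms: -(3/11)*log2(3/11) = 0.511219; -(1/11)*log2(1/11) = 0.314494; -(3/11)*log2(3/11) = 0.511219; -(7/22)*log2(7/22) = 0.525661; -(1/22)*log2(1/22) = 0.202701. H = 0.511219 + 0.314494 + 0.511219 + 0.525661 + 0.202701 = 2.0653

2.0653 bits


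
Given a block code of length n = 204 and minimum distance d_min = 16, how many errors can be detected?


Detection capability = d_min - 1 = 16 - 1 = 15

15 errors


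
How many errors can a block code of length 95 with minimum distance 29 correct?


Correction capability = floor((d-1)/2) = floor((29-1)/2) = 14

14 errors


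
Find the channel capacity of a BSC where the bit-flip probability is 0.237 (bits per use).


H(p) = -p*log2(p) - (1-p)*log2(1-p) = -0.237*log2(0.237) - 0.763*log2(0.763) = 0.492259 + 0.297757 = 0.79. C = 1 - H(p) = 1 - 0.79 = 0.21

0.21 bits


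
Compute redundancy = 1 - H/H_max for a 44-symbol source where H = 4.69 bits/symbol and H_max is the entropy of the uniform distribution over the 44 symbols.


H_max = log2(K) = log2(44) = 5.4594 bits/symbol. Redundancy = 1 - H/H_max = 1 - 4.69/5.4594 = 1 - 0.8591 = 0.1409

0.1409


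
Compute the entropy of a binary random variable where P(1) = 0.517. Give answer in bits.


H = -p*log2(p) - (1-p)*log2(1-p). -0.517*log2(0.517) = 0.492062; -0.483*log2(0.483) = 0.507104. H = 0.492062 + 0.507104 = 0.9992

0.9992 bits


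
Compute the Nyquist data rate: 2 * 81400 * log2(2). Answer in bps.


Rate = 2 * B * log2(M) = 2 * 81400 * 1.0 = 162800.0

162800.0 bps


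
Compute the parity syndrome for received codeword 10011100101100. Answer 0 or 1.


Syndrome = XOR of all bits = 1 XOR 0 XOR 0 XOR 1 XOR 1 XOR 1 XOR 0 XOR 0 XOR 1 XOR 0 XOR 1 XOR 1 XOR 0 XOR 0 = 1

1


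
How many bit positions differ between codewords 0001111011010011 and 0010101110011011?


Count differing positions: . . ^ ^ . ^ . ^ . ^ . . ^ . . . = 6 differences

6


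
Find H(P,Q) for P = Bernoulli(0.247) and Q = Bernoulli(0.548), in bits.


H(P,Q) = -p*log2(q) - (1-p)*log2(1-q). -0.247*log2(0.548) = 0.214335; -0.753*log2(0.452) = 0.862641. H(P,Q) = 0.214335 + 0.862641 = 1.077

1.077 bits


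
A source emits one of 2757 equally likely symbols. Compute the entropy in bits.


H = log2(n) = log2(2757) = 11.4289

11.4289 bits


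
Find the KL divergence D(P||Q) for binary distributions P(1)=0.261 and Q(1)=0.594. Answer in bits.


KL = p*log2(p/q) + (1-p)*log2((1-p)/(1-q)) = 0.261*log2(0.261/0.594) + 0.739*log2(0.739/0.406) = 0.3289

0.3289 bits


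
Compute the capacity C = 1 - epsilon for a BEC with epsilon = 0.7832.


C = 1 - epsilon = 1 - 0.7832 = 0.2168

0.2168 bits


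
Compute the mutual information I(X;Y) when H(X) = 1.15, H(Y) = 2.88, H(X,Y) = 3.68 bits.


I(X;Y) = H(X) + H(Y) - H(X,Y) = 1.15 + 2.88 - 3.68 = 0.35

0.35 bits


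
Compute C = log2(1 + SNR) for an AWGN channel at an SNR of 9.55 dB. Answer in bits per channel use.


SNR_linear = 10^(9.55/10) = 9.0157; C = log2(1 + SNR_linear) = log2(1 + 9.0157) = 3.3242

3.3242 bits/channel use


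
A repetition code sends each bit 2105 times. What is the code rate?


Rate = k/n = 1/2105

1/2105


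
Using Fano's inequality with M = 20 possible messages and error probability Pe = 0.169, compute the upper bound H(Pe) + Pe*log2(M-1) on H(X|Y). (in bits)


H(Pe) = -Pe*log2(Pe) - (1-Pe)*log2(1-Pe) = -0.169*log2(0.169) - 0.831*log2(0.831) = 0.433469 + 0.221943 = 0.6554. Pe*log2(M-1) = 0.169*log2(19) = 0.717900. Bound = H(Pe) + Pe*log2(M-1) = 0.433469 + 0.221943 + 0.717900 = 1.3733

1.3733 bits


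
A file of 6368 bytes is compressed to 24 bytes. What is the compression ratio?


Ratio = original / compressed = 6368 / 24 = 265.3333

265.3333


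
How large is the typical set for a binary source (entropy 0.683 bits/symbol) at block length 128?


log2|A_typical| = nH = 128 * 0.683 = 87.424, so |A_typical| ~ 2^87.424 = 2.076e+26

2.076e+26


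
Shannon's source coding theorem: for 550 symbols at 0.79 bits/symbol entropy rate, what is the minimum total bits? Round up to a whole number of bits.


Minimum bits >= n * H = 550 * 0.79 = 434.5, rounded up to a whole number of bits = 435

435 bits


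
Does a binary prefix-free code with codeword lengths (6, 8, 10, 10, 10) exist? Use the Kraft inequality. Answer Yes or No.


Kraft sum = sum(2^(-l_i)) = 0.0225, need <= 1. Result: satisfied (a binary prefix-free code with these lengths exists)

Yes


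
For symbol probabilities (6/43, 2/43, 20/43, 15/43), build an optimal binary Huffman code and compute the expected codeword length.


Huffman construction (repeatedly merge the two least-probable nodes; each merge adds 1 bit to every symbol beneath it): 2/43 + 6/43 = 8/43; 8/43 + 15/43 = 23/43; 20/43 + 23/43 = 1. Resulting codeword lengths (in the order the probabilities were given): (3, 3, 1, 2). L_avg = sum(p_i * l_i) = 6/43*3 + 2/43*3 + 20/43*1 + 15/43*2 = 74/43 = 1.7209

1.7209 bits


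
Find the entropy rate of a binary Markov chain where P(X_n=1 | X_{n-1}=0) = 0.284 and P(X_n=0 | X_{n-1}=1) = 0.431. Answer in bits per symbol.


Stationary distribution: pi_0 = p10/(p01+p10) = 0.6028, pi_1 = 0.3972. Entropy rate H' = pi_0*H(p01) + pi_1*H(p10) = 0.6028*0.8608 + 0.3972*0.9862 = 0.9106

0.9106 bits/symbol


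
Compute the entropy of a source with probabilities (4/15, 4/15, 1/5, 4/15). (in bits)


H = -sum(p_i * log2(p_i)). Terms: -(4/15)*log2(4/15) = 0.508504; -(4/15)*log2(4/15) = 0.508504; -(1/5)*log2(1/5) = 0.464386; -(4/15)*log2(4/15) = 0.508504. H = 0.508504 + 0.508504 + 0.464386 + 0.508504 = 1.9899

1.9899 bits


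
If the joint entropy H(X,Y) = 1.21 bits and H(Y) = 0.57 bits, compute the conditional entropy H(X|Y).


H(X|Y) = H(X,Y) - H(Y) = 1.21 - 0.57 = 0.64

0.64 bits


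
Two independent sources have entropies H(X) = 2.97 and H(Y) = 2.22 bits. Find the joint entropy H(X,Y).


For independent variables, H(X,Y) = H(X) + H(Y) = 2.97 + 2.22 = 5.19

5.19 bits


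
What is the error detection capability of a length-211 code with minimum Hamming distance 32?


Detection capability = d_min - 1 = 32 - 1 = 31

31 errors


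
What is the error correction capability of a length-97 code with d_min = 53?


Correction capability = floor((d-1)/2) = floor((53-1)/2) = 26

26 errors


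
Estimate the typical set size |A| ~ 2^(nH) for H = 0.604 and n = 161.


log2|A_typical| = nH = 161 * 0.604 = 97.244, so |A_typical| ~ 2^97.244 = 1.877e+29

1.877e+29


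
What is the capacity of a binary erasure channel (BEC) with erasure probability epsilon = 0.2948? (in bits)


C = 1 - epsilon = 1 - 0.2948 = 0.7052

0.7052 bits


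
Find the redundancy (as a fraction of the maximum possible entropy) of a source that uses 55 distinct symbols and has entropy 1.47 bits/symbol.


H_max = log2(K) = log2(55) = 5.7814 bits/symbol. Redundancy = 1 - H/H_max = 1 - 1.47/5.7814 = 1 - 0.2543 = 0.7457

0.7457


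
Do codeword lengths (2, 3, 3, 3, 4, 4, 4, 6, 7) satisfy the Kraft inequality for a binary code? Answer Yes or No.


Kraft sum = sum(2^(-l_i)) = 0.8359, need <= 1. Result: satisfied (a binary prefix-free code with these lengths exists)

Yes


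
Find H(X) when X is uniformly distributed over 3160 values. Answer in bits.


H = log2(n) = log2(3160) = 11.6257

11.6257 bits


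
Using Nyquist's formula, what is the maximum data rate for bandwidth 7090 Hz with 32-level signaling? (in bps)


Rate = 2 * B * log2(M) = 2 * 7090 * 5.0 = 70900.0

70900.0 bps


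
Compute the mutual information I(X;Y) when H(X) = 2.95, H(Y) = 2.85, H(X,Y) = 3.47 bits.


I(X;Y) = H(X) + H(Y) - H(X,Y) = 2.95 + 2.85 - 3.47 = 2.33

2.33 bits


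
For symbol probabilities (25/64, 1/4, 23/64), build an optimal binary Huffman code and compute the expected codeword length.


Huffman construction (repeatedly merge the two least-probable nodes; each merge adds 1 bit to every symbol beneath it): 1/4 + 23/64 = 39/64; 25/64 + 39/64 = 1. Resulting codeword lengths (in the order the probabilities were given): (1, 2, 2). L_avg = sum(p_i * l_i) = 25/64*1 + 1/4*2 + 23/64*2 = 103/64 = 1.6094

1.6094 bits


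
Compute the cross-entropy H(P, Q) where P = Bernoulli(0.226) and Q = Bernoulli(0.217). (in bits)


H(P,Q) = -p*log2(q) - (1-p)*log2(1-q). -0.226*log2(0.217) = 0.498157; -0.774*log2(0.783) = 0.273157. H(P,Q) = 0.498157 + 0.273157 = 0.7713

0.7713 bits


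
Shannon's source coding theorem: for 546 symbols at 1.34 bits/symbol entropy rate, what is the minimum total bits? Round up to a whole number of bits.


Minimum bits >= n * H = 546 * 1.34 = 731.64, rounded up to a whole number of bits = 732

732 bits


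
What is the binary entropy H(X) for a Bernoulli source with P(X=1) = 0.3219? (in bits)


H = -p*log2(p) - (1-p)*log2(1-p). -0.3219*log2(0.3219) = 0.526408; -0.6781*log2(0.6781) = 0.380028. H = 0.526408 + 0.380028 = 0.9064

0.9064 bits


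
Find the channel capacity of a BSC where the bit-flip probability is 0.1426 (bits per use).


H(p) = -p*log2(p) - (1-p)*log2(1-p) = -0.1426*log2(0.1426) - 0.8574*log2(0.8574) = 0.400699 + 0.190308 = 0.591. C = 1 - H(p) = 1 - 0.591 = 0.409

0.409 bits


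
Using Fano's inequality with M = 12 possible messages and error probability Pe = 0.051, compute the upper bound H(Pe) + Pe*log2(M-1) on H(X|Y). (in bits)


H(Pe) = -Pe*log2(Pe) - (1-Pe)*log2(1-Pe) = -0.051*log2(0.051) - 0.949*log2(0.949) = 0.218961 + 0.071668 = 0.2906. Pe*log2(M-1) = 0.051*log2(11) = 0.176431. Bound = H(Pe) + Pe*log2(M-1) = 0.218961 + 0.071668 + 0.176431 = 0.4671

0.4671 bits


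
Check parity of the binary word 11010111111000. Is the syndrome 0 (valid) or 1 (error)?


Syndrome = XOR of all bits = 1 XOR 1 XOR 0 XOR 1 XOR 0 XOR 1 XOR 1 XOR 1 XOR 1 XOR 1 XOR 1 XOR 0 XOR 0 XOR 0 = 1

1
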